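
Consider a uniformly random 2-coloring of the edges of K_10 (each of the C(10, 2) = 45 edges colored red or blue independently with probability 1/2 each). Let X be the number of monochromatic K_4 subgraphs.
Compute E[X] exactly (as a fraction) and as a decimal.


Let X = Σ_S X_S over the C(10, 4) = 210 subsets S of size 4, where X_S = 1 if the K_4 on S is monochromatic.
For a fixed S, the K_4 on S has C(4, 2) = 6 edges. P[all 6 edges red] = (1/2)^6, and likewise for blue, so P[monochromatic] = 2·(1/2)^6 = 2^{1 − 6} = 1/32.
By linearity of expectation: E[X] = C(10, 4) · 2^{1 − 6} = 210 · 1/32 = 105/16.
Numerically: E[X] ≈ 6.562.

E[X] = C(10,4)·2^(1−C(4,2)) = 105/16 ≈ 6.562.


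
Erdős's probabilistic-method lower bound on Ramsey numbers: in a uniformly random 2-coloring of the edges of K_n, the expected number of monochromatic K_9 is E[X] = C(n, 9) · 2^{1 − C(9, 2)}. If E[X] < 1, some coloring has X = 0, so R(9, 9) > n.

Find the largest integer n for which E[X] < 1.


We need C(n, 9) · 2^{1 − 36} < 1, i.e. C(n, 9) < 2^{36 − 1} = 34359738368.
Check values of n near the boundary:
  n = 63: C(63, 9) = 23667689815; 23667689815 < 34359738368? YES
  n = 64: C(64, 9) = 27540584512; 27540584512 < 34359738368? YES
  n = 65: C(65, 9) = 31966749880; 31966749880 < 34359738368? YES
  n = 66: C(66, 9) = 37014131440; 37014131440 < 34359738368? NO
The largest n with C(n, 9) < 34359738368 is n = 65 (where E[X] = 3995843735/4294967296 ≈ 0.9304). Hence R(9, 9) > 65, i.e. R(9, 9) ≥ 66.

Largest n = 65; hence R(9, 9) > 65.


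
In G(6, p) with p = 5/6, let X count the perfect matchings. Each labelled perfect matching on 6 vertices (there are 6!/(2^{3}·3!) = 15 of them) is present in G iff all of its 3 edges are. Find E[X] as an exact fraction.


K_6 has 6!/(2^{3}·3!) = 15 labelled perfect matchings.
For each such perfect matching H, let X_H = 1 if all 3 edges of H are present in G. Then P[X_H = 1] = p^{3} = (5/6)^{3} = 125/216.
By linearity: E[X] = Σ_H E[X_H] = 15 · p^{3} = 15 · 125/216 = 625/72.
Numerically: E[X] ≈ 8.6806.

E[X] = 15 · (5/6)^{3} = 625/72 ≈ 8.6806.


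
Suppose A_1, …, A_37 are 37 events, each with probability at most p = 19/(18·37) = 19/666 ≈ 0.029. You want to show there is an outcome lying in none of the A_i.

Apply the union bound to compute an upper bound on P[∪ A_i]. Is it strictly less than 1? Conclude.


Union bound: P[∪_{i=1}^{37} A_i] ≤ Σ_i P[A_i] ≤ 37·p = 37·(19/666) = 19/18.
Numerically: 19/18 ≈ 1.056.
Is 19/18 < 1? NO.
Since the bound 19/18 is ≥ 1, the union bound is uninformative here; it does NOT by itself certify existence.

37·p = 19/18 ≈ 1.056; existence NOT certified by the union bound.


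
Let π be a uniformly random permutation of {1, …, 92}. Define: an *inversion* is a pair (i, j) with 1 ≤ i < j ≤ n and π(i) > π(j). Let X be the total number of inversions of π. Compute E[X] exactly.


Write X = Σ X_I over the C(92, 2) = 4186 pairs i < j, with X_I the indicator of one inversion.
There are 4186 indicators.
For each fixed pair i < j, the values π(i) and π(j) are two distinct elements of {1, …, 92} in uniformly random order; by symmetry P[π(i) > π(j)] = 1/2.
By linearity: E[X] = 4186 · (1/2) = C(92, 2) · (1/2) = 4186/2 = 2093 ≈ 2093.0000.

E[X] = 2093 = 2093.0000.


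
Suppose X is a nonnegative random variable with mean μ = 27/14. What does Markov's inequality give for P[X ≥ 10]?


μ = E[X] = 27/14, a = 10.
Markov: P[X ≥ 10] ≤ μ/a = (27/14)/10 = 27/140.
Numerically: ≈ 0.193.
(Since a = 10 > μ = 1.929, the bound 27/140 is < 1 and informative.)

P[X ≥ 10] ≤ 27/140 ≈ 0.193.


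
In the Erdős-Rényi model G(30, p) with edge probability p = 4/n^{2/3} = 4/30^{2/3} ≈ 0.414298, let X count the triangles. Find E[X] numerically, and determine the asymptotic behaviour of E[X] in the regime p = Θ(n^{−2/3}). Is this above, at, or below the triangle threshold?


Number of potential triangles: C(30, 3) = 4060.
Each occurs with probability p³ ≈ (0.414298)³ ≈ 7.11111111e-02.
By linearity: E[X] = C(30, 3)·p³ ≈ 4060 · 7.11111111e-02 ≈ 288.711111.
Since α = 2/3 < 1, p = c/n^{2/3} ≫ 1/n is above the triangle threshold p ~ 1/n. Asymptotically E[X] ~ (c³/6)·n^{3(1−α)} = (4³/6)·n^{1} → ∞; triangles are abundant w.h.p.

E[X] ≈ 288.711111; in regime p = Θ(1/n^{2/3}) E[X] diverges (above the triangle threshold p ~ 1/n).


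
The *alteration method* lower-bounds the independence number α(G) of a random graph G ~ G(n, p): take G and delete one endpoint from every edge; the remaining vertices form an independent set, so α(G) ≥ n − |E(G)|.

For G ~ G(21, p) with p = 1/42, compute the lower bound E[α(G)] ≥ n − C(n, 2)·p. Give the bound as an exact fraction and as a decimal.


E[|E(G)|] = C(21, 2)·p = 210 · (1/42) = 5.
E[α(G)] ≥ n − E[|E(G)|] = 21 − 5 = 16.
Numerically: ≈ 16.000000.
(This is only a lower bound; the true E[α(G)] may be larger.)

E[α(G)] ≥ 16 ≈ 16.000000.


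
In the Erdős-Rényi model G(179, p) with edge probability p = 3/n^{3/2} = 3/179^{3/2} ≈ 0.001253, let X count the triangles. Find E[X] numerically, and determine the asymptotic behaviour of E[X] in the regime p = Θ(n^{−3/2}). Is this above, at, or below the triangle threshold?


Number of potential triangles: C(179, 3) = 939929.
Each occurs with probability p³ ≈ (0.001253)³ ≈ 1.965736e-09.
By linearity: E[X] = C(179, 3)·p³ ≈ 939929 · 1.965736e-09 ≈ 0.0018.
Since α = 3/2 > 1, p = c/n^{3/2} = o(1/n) is below the triangle threshold p ~ 1/n. Asymptotically E[X] ~ (c³/6)·n^{3(1−α)} = (3³/6)·n^{-1.5} → 0, so by Markov's inequality G has no triangles w.h.p.

E[X] ≈ 0.0018; in regime p = Θ(1/n^{3/2}) E[X] tends to 0 (below the triangle threshold p ~ 1/n).


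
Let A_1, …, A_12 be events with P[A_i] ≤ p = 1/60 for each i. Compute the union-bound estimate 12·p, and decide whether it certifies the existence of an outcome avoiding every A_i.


Union bound: P[∪_{i=1}^{12} A_i] ≤ Σ_i P[A_i] ≤ 12·p = 12·(1/60) = 1/5.
Numerically: 1/5 ≈ 0.200000.
Is 1/5 < 1? YES.
Since P[∪ A_i] ≤ 1/5 < 1, the complement has P[∩ A_i^c] ≥ 1 − 1/5 = 4/5 > 0, so some outcome avoids every A_i.

12·p = 1/5 ≈ 0.200000; existence CERTIFIED by the union bound.


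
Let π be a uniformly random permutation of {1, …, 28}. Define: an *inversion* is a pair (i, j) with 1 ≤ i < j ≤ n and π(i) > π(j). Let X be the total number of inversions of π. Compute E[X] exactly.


Write X = Σ X_I over the C(28, 2) = 378 pairs i < j, with X_I the indicator of one inversion.
There are 378 indicators.
For each fixed pair i < j, the values π(i) and π(j) are two distinct elements of {1, …, 28} in uniformly random order; by symmetry P[π(i) > π(j)] = 1/2.
By linearity: E[X] = 378 · (1/2) = C(28, 2) · (1/2) = 378/2 = 189 ≈ 189.000000.

E[X] = 189 = 189.000000.


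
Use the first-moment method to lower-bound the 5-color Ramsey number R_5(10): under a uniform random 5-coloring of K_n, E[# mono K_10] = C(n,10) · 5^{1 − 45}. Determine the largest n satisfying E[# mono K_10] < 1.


We need C(n, 10) · 5^{1 − 45} < 1, i.e. C(n, 10) < 5^{45 − 1} = 5684341886080801486968994140625.
Check values of n near the boundary:
  n = 5388: C(5388, 10) = 5634865093375880654852250419586; 5634865093375880654852250419586 < 5684341886080801486968994140625? YES
  n = 5389: C(5389, 10) = 5645340767466558997768874792926; 5645340767466558997768874792926 < 5684341886080801486968994140625? YES
  n = 5390: C(5390, 10) = 5655833965919099070255434039753; 5655833965919099070255434039753 < 5684341886080801486968994140625? YES
  n = 5391: C(5391, 10) = 5666344714787188828795213697883; 5666344714787188828795213697883 < 5684341886080801486968994140625? YES
  n = 5392: C(5392, 10) = 5676873040158402483252283957448; 5676873040158402483252283957448 < 5684341886080801486968994140625? YES
  n = 5393: C(5393, 10) = 5687418968154238267170642278008; 5687418968154238267170642278008 < 5684341886080801486968994140625? NO
  n = 5394: C(5394, 10) = 5697982524930156243149785372878; 5697982524930156243149785372878 < 5684341886080801486968994140625? NO
The largest n with C(n, 10) < 5684341886080801486968994140625 is n = 5392 (where E[X] = 5676873040158402483252283957448/5684341886080801486968994140625 ≈ 0.9986861). Hence R_5(10) > 5392, i.e. R_5(10) ≥ 5393.

Largest n = 5392; hence R_5(10) > 5392.


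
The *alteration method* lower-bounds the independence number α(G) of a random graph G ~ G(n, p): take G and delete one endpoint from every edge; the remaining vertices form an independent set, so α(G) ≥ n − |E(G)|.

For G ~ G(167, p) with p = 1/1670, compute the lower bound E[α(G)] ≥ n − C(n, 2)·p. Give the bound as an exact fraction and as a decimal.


E[|E(G)|] = C(167, 2)·p = 13861 · (1/1670) = 83/10.
E[α(G)] ≥ n − E[|E(G)|] = 167 − 83/10 = 1587/10.
Numerically: ≈ 158.7000.
(This is only a lower bound; the true E[α(G)] may be larger.)

E[α(G)] ≥ 1587/10 ≈ 158.7000.


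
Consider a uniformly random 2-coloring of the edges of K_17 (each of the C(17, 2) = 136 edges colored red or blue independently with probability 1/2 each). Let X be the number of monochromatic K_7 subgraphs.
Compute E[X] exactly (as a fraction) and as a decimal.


Let X = Σ_S X_S over the C(17, 7) = 19448 subsets S of size 7, where X_S = 1 if the K_7 on S is monochromatic.
For a fixed S, the K_7 on S has C(7, 2) = 21 edges. P[all 21 edges red] = (1/2)^21, and likewise for blue, so P[monochromatic] = 2·(1/2)^21 = 2^{1 − 21} = 1/1048576.
By linearity: E[X] = C(17, 7) · 2^{1 − 21} = 19448 · 1/1048576 = 2431/131072.
Numerically: E[X] ≈ 0.018547.

E[X] = C(17,7)·2^(1−C(7,2)) = 2431/131072 ≈ 0.018547.


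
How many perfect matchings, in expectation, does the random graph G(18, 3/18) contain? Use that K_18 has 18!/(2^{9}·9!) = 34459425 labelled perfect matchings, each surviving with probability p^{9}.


K_18 has 18!/(2^{9}·9!) = 34459425 labelled perfect matchings.
For each such perfect matching H, let X_H = 1 if all 9 edges of H are present in G. Then P[X_H = 1] = p^{9} = (1/6)^{9} = 1/10077696.
By linearity: E[X] = Σ_H E[X_H] = 34459425 · p^{9} = 34459425 · 1/10077696 = 425425/124416.
Numerically: E[X] ≈ 3.42.

E[X] = 34459425 · (1/6)^{9} = 425425/124416 ≈ 3.42.


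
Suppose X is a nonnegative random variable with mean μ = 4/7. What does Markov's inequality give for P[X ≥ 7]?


μ = E[X] = 4/7, a = 7.
Markov: P[X ≥ 7] ≤ μ/a = (4/7)/7 = 4/49.
Numerically: ≈ 0.08163.
(Since a = 7 > μ = 0.57143, the bound 4/49 is < 1 and informative.)

P[X ≥ 7] ≤ 4/49 ≈ 0.08163.


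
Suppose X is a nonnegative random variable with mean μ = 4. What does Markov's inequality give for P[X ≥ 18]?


μ = E[X] = 4, a = 18.
Markov: P[X ≥ 18] ≤ μ/a = (4)/18 = 2/9.
Numerically: ≈ 0.222222.
(Since a = 18 > μ = 4.000000, the bound 2/9 is < 1 and informative.)

P[X ≥ 18] ≤ 2/9 ≈ 0.222222.


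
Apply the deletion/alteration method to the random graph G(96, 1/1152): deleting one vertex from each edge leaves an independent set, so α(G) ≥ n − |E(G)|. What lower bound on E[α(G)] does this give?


E[|E(G)|] = C(96, 2)·p = 4560 · (1/1152) = 95/24.
E[α(G)] ≥ n − E[|E(G)|] = 96 − 95/24 = 2209/24.
Numerically: ≈ 92.041667.
(This is only a lower bound; the true E[α(G)] may be larger.)

E[α(G)] ≥ 2209/24 ≈ 92.041667.


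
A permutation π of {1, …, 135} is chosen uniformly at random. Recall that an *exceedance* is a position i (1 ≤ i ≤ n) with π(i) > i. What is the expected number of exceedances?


Write X = Σ_{i=1}^{135} X_i, where X_i = 1_{π(i) > i}.
For each fixed i, π(i) is uniform over {1, …, 135} (marginal of a uniform permutation), so P[π(i) > i] = (n − i)/n. Summing: Σ_{i=1}^{135} (n − i)/n = (0 + 1 + … + 134)/135 = 135(135 − 1)/(2·135) = (135 − 1)/2.
Hence E[X] = Σ_{i=1}^{135} (135 − i)/135 = 67 ≈ 67.0000.

E[X] = 67 = 67.0000.


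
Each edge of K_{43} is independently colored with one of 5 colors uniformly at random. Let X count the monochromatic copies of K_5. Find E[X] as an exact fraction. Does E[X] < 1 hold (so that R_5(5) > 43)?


E[X] = C(43, 5) · 5^{1 − 10} = 962598 · 5^{−9} = 962598/1953125.
As a reduced fraction: E[X] = 962598/1953125 ≈ 0.49285.
Is E[X] < 1? YES.
Since E[X] < 1, there exists a 5-coloring of K_{43} with no monochromatic K_5; hence R_5(5) > 43.

E[X] = 962598/1953125 ≈ 0.49285; E[X] < 1, so R_5(5) > 43.


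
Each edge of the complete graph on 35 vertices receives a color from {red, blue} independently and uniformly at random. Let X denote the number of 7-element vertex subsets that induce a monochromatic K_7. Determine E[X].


Let X = Σ_S X_S over the C(35, 7) = 6724520 subsets S of size 7, where X_S = 1 if the K_7 on S is monochromatic.
For a fixed S, the K_7 on S has C(7, 2) = 21 edges. P[all 21 edges red] = (1/2)^21, and likewise for blue, so P[monochromatic] = 2·(1/2)^21 = 2^{1 − 21} = 1/1048576.
Summing: E[X] = C(35, 7) · 2^{1 − 21} = 6724520 · 1/1048576 = 840565/131072.
Numerically: E[X] ≈ 6.41300.

E[X] = C(35,7)·2^(1−C(7,2)) = 840565/131072 ≈ 6.41300.


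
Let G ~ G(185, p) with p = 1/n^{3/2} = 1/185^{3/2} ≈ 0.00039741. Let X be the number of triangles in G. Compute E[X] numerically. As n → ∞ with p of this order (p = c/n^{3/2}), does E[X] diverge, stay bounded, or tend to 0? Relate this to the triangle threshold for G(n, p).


Number of potential triangles: C(185, 3) = 1038220.
Each occurs with probability p³ ≈ (0.00039741)³ ≈ 6.2766400e-11.
By linearity: E[X] = C(185, 3)·p³ ≈ 1038220 · 6.2766400e-11 ≈ 0.00007.
Since α = 3/2 > 1, p = c/n^{3/2} = o(1/n) is below the triangle threshold p ~ 1/n. Asymptotically E[X] ~ (c³/6)·n^{3(1−α)} = (1³/6)·n^{-1.5} → 0, so by Markov's inequality G has no triangles w.h.p.

E[X] ≈ 0.00007; in regime p = Θ(1/n^{3/2}) E[X] tends to 0 (below the triangle threshold p ~ 1/n).


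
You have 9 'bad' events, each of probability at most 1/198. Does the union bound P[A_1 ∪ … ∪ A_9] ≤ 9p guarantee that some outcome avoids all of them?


Union bound: P[∪_{i=1}^{9} A_i] ≤ Σ_i P[A_i] ≤ 9·p = 9·(1/198) = 1/22.
Numerically: 1/22 ≈ 0.045455.
Is 1/22 < 1? YES.
Since P[∪ A_i] ≤ 1/22 < 1, the complement has P[∩ A_i^c] ≥ 1 − 1/22 = 21/22 > 0, so some outcome avoids every A_i.

9·p = 1/22 ≈ 0.045455; existence CERTIFIED by the union bound.


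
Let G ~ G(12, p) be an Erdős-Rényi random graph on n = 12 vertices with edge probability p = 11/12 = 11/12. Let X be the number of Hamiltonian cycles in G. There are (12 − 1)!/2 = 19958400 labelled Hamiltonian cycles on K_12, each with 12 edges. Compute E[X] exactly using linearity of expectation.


K_12 has (12 − 1)!/2 = 19958400 labelled Hamiltonian cycles.
For each such Hamiltonian cycle H, let X_H = 1 if all 12 edges of H are present in G. Then P[X_H = 1] = p^{12} = (11/12)^{12} = 3138428376721/8916100448256.
By linearity: E[X] = Σ_H E[X_H] = 19958400 · p^{12} = 19958400 · 3138428376721/8916100448256 = 6041474625187925/859963392.
Numerically: E[X] ≈ 7.025e+06.

E[X] = 19958400 · (11/12)^{12} = 6041474625187925/859963392 ≈ 7.025e+06.


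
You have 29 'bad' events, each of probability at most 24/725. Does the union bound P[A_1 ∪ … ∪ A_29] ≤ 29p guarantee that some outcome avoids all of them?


Union bound: P[∪_{i=1}^{29} A_i] ≤ Σ_i P[A_i] ≤ 29·p = 29·(24/725) = 24/25.
Numerically: 24/25 ≈ 0.9600000.
Is 24/25 < 1? YES.
Since P[∪ A_i] ≤ 24/25 < 1, the complement has P[∩ A_i^c] ≥ 1 − 24/25 = 1/25 > 0, so some outcome avoids every A_i.

29·p = 24/25 ≈ 0.9600000; existence CERTIFIED by the union bound.


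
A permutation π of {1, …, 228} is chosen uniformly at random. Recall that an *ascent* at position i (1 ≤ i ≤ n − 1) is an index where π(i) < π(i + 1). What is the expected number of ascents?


Write X = Σ X_I over i = 1, …, 227, with X_I the indicator of one ascent.
There are 227 indicators.
For each fixed i, the pair (π(i), π(i+1)) is a uniformly random ordered pair of distinct values from {1, …, 228}; by symmetry P[π(i) < π(i+1)] = 1/2.
By linearity: E[X] = 227 · (1/2) = (228 − 1) · (1/2) = 227/2 ≈ 113.500.

E[X] = 227/2 = 113.500.


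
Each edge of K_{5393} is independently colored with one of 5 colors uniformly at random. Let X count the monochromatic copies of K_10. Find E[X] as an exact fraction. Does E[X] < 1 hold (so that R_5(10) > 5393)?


E[X] = C(5393, 10) · 5^{1 − 45} = 5687418968154238267170642278008 · 5^{−44} = 5687418968154238267170642278008/5684341886080801486968994140625.
As a reduced fraction: E[X] = 5687418968154238267170642278008/5684341886080801486968994140625 ≈ 1.000541.
Is E[X] < 1? NO.
Since E[X] ≥ 1, the first-moment bound is inconclusive at n = 5393; it does NOT by itself certify R_5(10) > 5393.

E[X] = 5687418968154238267170642278008/5684341886080801486968994140625 ≈ 1.000541; E[X] ≥ 1; first-moment method inconclusive here.


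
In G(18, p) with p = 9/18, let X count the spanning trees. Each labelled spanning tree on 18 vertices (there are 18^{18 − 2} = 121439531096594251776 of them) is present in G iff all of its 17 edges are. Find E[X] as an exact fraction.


K_18 has 18^{18 − 2} = 121439531096594251776 labelled spanning trees.
For each such spanning tree H, let X_H = 1 if all 17 edges of H are present in G. Then P[X_H = 1] = p^{17} = (1/2)^{17} = 1/131072.
Summing the indicators: E[X] = Σ_H E[X_H] = 121439531096594251776 · p^{17} = 121439531096594251776 · 1/131072 = 1853020188851841/2.
Numerically: E[X] ≈ 9.2651e+14.

E[X] = 121439531096594251776 · (1/2)^{17} = 1853020188851841/2 ≈ 9.2651e+14.


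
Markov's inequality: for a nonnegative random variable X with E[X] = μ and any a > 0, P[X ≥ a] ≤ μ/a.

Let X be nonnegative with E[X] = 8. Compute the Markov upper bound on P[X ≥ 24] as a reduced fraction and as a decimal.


μ = E[X] = 8, a = 24.
Markov: P[X ≥ 24] ≤ μ/a = (8)/24 = 1/3.
Numerically: ≈ 0.33333.
(Since a = 24 > μ = 8.00000, the bound 1/3 is < 1 and informative.)

P[X ≥ 24] ≤ 1/3 ≈ 0.33333.


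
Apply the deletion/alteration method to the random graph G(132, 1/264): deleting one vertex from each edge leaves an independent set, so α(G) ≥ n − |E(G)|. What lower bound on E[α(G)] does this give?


E[|E(G)|] = C(132, 2)·p = 8646 · (1/264) = 131/4.
E[α(G)] ≥ n − E[|E(G)|] = 132 − 131/4 = 397/4.
Numerically: ≈ 99.250000.
(This is only a lower bound; the true E[α(G)] may be larger.)

E[α(G)] ≥ 397/4 ≈ 99.250000.


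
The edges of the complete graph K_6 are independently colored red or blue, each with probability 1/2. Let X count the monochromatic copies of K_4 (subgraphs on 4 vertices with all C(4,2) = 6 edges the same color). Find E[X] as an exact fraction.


Let X = Σ_S X_S over the C(6, 4) = 15 subsets S of size 4, where X_S = 1 if the K_4 on S is monochromatic.
For a fixed S, the K_4 on S has C(4, 2) = 6 edges. P[all 6 edges red] = (1/2)^6, and likewise for blue, so P[monochromatic] = 2·(1/2)^6 = 2^{1 − 6} = 1/32.
Summing: E[X] = C(6, 4) · 2^{1 − 6} = 15 · 1/32 = 15/32.
Numerically: E[X] ≈ 0.46875.

E[X] = C(6,4)·2^(1−C(4,2)) = 15/32 ≈ 0.46875.


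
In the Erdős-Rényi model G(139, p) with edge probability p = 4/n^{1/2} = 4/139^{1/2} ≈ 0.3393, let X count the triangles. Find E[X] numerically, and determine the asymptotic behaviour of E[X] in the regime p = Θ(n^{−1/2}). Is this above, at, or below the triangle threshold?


Number of potential triangles: C(139, 3) = 437989.
Each occurs with probability p³ ≈ (0.3393)³ ≈ 3.905330e-02.
By linearity: E[X] = C(139, 3)·p³ ≈ 437989 · 3.905330e-02 ≈ 17104.9172.
Since α = 1/2 < 1, p = c/n^{1/2} ≫ 1/n is above the triangle threshold p ~ 1/n. Asymptotically E[X] ~ (c³/6)·n^{3(1−α)} = (4³/6)·n^{1.5} → ∞; triangles are abundant w.h.p.

E[X] ≈ 17104.9172; in regime p = Θ(1/n^{1/2}) E[X] diverges (above the triangle threshold p ~ 1/n).


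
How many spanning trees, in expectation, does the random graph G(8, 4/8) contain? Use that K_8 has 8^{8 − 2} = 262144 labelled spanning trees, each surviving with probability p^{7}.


K_8 has 8^{8 − 2} = 262144 labelled spanning trees.
For each such spanning tree H, let X_H = 1 if all 7 edges of H are present in G. Then P[X_H = 1] = p^{7} = (1/2)^{7} = 1/128.
Summing the indicators: E[X] = Σ_H E[X_H] = 262144 · p^{7} = 262144 · 1/128 = 2048.
Numerically: E[X] ≈ 2.05e+03.

E[X] = 262144 · (1/2)^{7} = 2048 ≈ 2.05e+03.


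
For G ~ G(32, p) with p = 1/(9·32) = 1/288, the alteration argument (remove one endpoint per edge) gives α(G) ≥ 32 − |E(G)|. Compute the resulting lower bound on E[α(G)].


E[|E(G)|] = C(32, 2)·p = 496 · (1/288) = 31/18.
E[α(G)] ≥ n − E[|E(G)|] = 32 − 31/18 = 545/18.
Numerically: ≈ 30.27778.
(This is only a lower bound; the true E[α(G)] may be larger.)

E[α(G)] ≥ 545/18 ≈ 30.27778.


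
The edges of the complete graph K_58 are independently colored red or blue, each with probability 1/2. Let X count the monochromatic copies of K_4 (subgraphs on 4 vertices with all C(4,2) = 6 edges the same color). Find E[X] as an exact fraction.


Let X = Σ_S X_S over the C(58, 4) = 424270 subsets S of size 4, where X_S = 1 if the K_4 on S is monochromatic.
For a fixed S, the K_4 on S has C(4, 2) = 6 edges. P[all 6 edges red] = (1/2)^6, and likewise for blue, so P[monochromatic] = 2·(1/2)^6 = 2^{1 − 6} = 1/32.
By linearity of expectation: E[X] = C(58, 4) · 2^{1 − 6} = 424270 · 1/32 = 212135/16.
Numerically: E[X] ≈ 13258.43750.

E[X] = C(58,4)·2^(1−C(4,2)) = 212135/16 ≈ 13258.43750.


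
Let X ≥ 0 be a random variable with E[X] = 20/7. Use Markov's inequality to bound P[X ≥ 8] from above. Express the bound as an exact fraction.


μ = E[X] = 20/7, a = 8.
Markov: P[X ≥ 8] ≤ μ/a = (20/7)/8 = 5/14.
Numerically: ≈ 0.35714.
(Since a = 8 > μ = 2.85714, the bound 5/14 is < 1 and informative.)

P[X ≥ 8] ≤ 5/14 ≈ 0.35714.


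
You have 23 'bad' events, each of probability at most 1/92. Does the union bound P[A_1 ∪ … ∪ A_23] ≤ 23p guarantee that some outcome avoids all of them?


Union bound: P[∪_{i=1}^{23} A_i] ≤ Σ_i P[A_i] ≤ 23·p = 23·(1/92) = 1/4.
Numerically: 1/4 ≈ 0.25000.
Is 1/4 < 1? YES.
Since P[∪ A_i] ≤ 1/4 < 1, the complement has P[∩ A_i^c] ≥ 1 − 1/4 = 3/4 > 0, so some outcome avoids every A_i.

23·p = 1/4 ≈ 0.25000; existence CERTIFIED by the union bound.


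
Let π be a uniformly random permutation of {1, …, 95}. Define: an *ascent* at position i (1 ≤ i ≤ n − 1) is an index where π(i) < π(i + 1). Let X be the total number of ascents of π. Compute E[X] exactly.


Write X = Σ X_I over i = 1, …, 94, with X_I the indicator of one ascent.
There are 94 indicators.
For each fixed i, the pair (π(i), π(i+1)) is a uniformly random ordered pair of distinct values from {1, …, 95}; by symmetry P[π(i) < π(i+1)] = 1/2.
By linearity: E[X] = 94 · (1/2) = (95 − 1) · (1/2) = 47 ≈ 47.000.

E[X] = 47 = 47.000.


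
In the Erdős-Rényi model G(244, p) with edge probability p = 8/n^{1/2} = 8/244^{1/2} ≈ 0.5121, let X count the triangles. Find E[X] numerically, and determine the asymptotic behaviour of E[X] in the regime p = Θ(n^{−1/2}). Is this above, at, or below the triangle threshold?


Number of potential triangles: C(244, 3) = 2391444.
Each occurs with probability p³ ≈ (0.5121)³ ≈ 1.343338e-01.
By linearity: E[X] = C(244, 3)·p³ ≈ 2391444 · 1.343338e-01 ≈ 321251.7018.
Since α = 1/2 < 1, p = c/n^{1/2} ≫ 1/n is above the triangle threshold p ~ 1/n. Asymptotically E[X] ~ (c³/6)·n^{3(1−α)} = (8³/6)·n^{1.5} → ∞; triangles are abundant w.h.p.

E[X] ≈ 321251.7018; in regime p = Θ(1/n^{1/2}) E[X] diverges (above the triangle threshold p ~ 1/n).


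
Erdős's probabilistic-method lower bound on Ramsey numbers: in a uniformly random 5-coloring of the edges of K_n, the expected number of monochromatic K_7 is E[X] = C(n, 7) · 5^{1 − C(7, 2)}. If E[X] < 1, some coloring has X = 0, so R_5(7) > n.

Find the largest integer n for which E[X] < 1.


We need C(n, 7) · 5^{1 − 21} < 1, i.e. C(n, 7) < 5^{21 − 1} = 95367431640625.
Check values of n near the boundary:
  n = 333: C(333, 7) = 84549532139028; 84549532139028 < 95367431640625? YES
  n = 334: C(334, 7) = 86359460961576; 86359460961576 < 95367431640625? YES
  n = 335: C(335, 7) = 88202498238195; 88202498238195 < 95367431640625? YES
  n = 336: C(336, 7) = 90079147136880; 90079147136880 < 95367431640625? YES
  n = 337: C(337, 7) = 91989916924632; 91989916924632 < 95367431640625? YES
  n = 338: C(338, 7) = 93935323022736; 93935323022736 < 95367431640625? YES
  n = 339: C(339, 7) = 95915887062372; 95915887062372 < 95367431640625? NO
The largest n with C(n, 7) < 95367431640625 is n = 338 (where E[X] = 93935323022736/95367431640625 ≈ 0.98498). Hence R_5(7) > 338, i.e. R_5(7) ≥ 339.

Largest n = 338; hence R_5(7) > 338.


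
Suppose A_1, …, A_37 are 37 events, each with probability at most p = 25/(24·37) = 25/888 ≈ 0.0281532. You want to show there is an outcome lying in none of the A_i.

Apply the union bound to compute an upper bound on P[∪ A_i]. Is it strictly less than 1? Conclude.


Union bound: P[∪_{i=1}^{37} A_i] ≤ Σ_i P[A_i] ≤ 37·p = 37·(25/888) = 25/24.
Numerically: 25/24 ≈ 1.0416667.
Is 25/24 < 1? NO.
Since the bound 25/24 is ≥ 1, the union bound is uninformative here; it does NOT by itself certify existence.

37·p = 25/24 ≈ 1.0416667; existence NOT certified by the union bound.


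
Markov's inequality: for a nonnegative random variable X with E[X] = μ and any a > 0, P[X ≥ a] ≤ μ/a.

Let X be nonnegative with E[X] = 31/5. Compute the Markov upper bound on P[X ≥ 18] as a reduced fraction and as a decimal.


μ = E[X] = 31/5, a = 18.
Markov: P[X ≥ 18] ≤ μ/a = (31/5)/18 = 31/90.
Numerically: ≈ 0.3444.
(Since a = 18 > μ = 6.2000, the bound 31/90 is < 1 and informative.)

P[X ≥ 18] ≤ 31/90 ≈ 0.3444.


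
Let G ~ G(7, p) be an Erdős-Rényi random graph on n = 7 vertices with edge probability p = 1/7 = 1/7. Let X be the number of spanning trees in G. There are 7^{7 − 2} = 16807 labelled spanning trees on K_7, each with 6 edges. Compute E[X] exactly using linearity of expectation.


K_7 has 7^{7 − 2} = 16807 labelled spanning trees.
For each such spanning tree H, let X_H = 1 if all 6 edges of H are present in G. Then P[X_H = 1] = p^{6} = (1/7)^{6} = 1/117649.
By linearity: E[X] = Σ_H E[X_H] = 16807 · p^{6} = 16807 · 1/117649 = 1/7.
Numerically: E[X] ≈ 0.142857.

E[X] = 16807 · (1/7)^{6} = 1/7 ≈ 0.142857.


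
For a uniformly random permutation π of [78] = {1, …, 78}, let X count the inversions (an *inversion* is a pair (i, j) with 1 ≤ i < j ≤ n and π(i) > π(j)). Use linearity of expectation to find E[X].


Write X = Σ X_I over the C(78, 2) = 3003 pairs i < j, with X_I the indicator of one inversion.
There are 3003 indicators.
For each fixed pair i < j, the values π(i) and π(j) are two distinct elements of {1, …, 78} in uniformly random order; by symmetry P[π(i) > π(j)] = 1/2.
By linearity: E[X] = 3003 · (1/2) = C(78, 2) · (1/2) = 3003/2 = 3003/2 ≈ 1501.500000.

E[X] = 3003/2 = 1501.500000.


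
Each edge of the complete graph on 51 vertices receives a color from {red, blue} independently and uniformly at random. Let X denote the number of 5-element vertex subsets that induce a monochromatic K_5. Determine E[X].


Let X = Σ_S X_S over the C(51, 5) = 2349060 subsets S of size 5, where X_S = 1 if the K_5 on S is monochromatic.
For a fixed S, the K_5 on S has C(5, 2) = 10 edges. P[all 10 edges red] = (1/2)^10, and likewise for blue, so P[monochromatic] = 2·(1/2)^10 = 2^{1 − 10} = 1/512.
By linearity of expectation: E[X] = C(51, 5) · 2^{1 − 10} = 2349060 · 1/512 = 587265/128.
Numerically: E[X] ≈ 4588.0078.

E[X] = C(51,5)·2^(1−C(5,2)) = 587265/128 ≈ 4588.0078.


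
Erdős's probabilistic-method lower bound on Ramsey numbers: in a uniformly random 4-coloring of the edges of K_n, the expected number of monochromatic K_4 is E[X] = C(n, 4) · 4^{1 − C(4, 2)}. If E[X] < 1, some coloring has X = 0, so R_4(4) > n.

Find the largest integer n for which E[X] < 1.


We need C(n, 4) · 4^{1 − 6} < 1, i.e. C(n, 4) < 4^{6 − 1} = 1024.
Check values of n near the boundary:
  n = 13: C(13, 4) = 715; 715 < 1024? YES
  n = 14: C(14, 4) = 1001; 1001 < 1024? YES
  n = 15: C(15, 4) = 1365; 1365 < 1024? NO
The largest n with C(n, 4) < 1024 is n = 14 (where E[X] = 1001/1024 ≈ 0.977539). Hence R_4(4) > 14, i.e. R_4(4) ≥ 15.

Largest n = 14; hence R_4(4) > 14.


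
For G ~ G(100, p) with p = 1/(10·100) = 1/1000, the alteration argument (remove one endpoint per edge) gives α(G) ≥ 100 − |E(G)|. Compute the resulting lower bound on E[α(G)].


E[|E(G)|] = C(100, 2)·p = 4950 · (1/1000) = 99/20.
E[α(G)] ≥ n − E[|E(G)|] = 100 − 99/20 = 1901/20.
Numerically: ≈ 95.05000.
(This is only a lower bound; the true E[α(G)] may be larger.)

E[α(G)] ≥ 1901/20 ≈ 95.05000.


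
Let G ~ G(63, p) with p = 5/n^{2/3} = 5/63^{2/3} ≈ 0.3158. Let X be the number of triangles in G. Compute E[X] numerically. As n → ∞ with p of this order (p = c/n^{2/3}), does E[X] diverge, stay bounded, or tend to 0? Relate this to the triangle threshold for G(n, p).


Number of potential triangles: C(63, 3) = 39711.
Each occurs with probability p³ ≈ (0.3158)³ ≈ 3.149408e-02.
By linearity: E[X] = C(63, 3)·p³ ≈ 39711 · 3.149408e-02 ≈ 1250.6614.
Since α = 2/3 < 1, p = c/n^{2/3} ≫ 1/n is above the triangle threshold p ~ 1/n. Asymptotically E[X] ~ (c³/6)·n^{3(1−α)} = (5³/6)·n^{1} → ∞; triangles are abundant w.h.p.

E[X] ≈ 1250.6614; in regime p = Θ(1/n^{2/3}) E[X] diverges (above the triangle threshold p ~ 1/n).


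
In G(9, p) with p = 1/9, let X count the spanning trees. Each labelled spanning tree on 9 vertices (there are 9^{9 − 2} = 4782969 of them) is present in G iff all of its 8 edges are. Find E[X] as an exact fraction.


K_9 has 9^{9 − 2} = 4782969 labelled spanning trees.
For each such spanning tree H, let X_H = 1 if all 8 edges of H are present in G. Then P[X_H = 1] = p^{8} = (1/9)^{8} = 1/43046721.
By linearity: E[X] = Σ_H E[X_H] = 4782969 · p^{8} = 4782969 · 1/43046721 = 1/9.
Numerically: E[X] ≈ 0.1111.

E[X] = 4782969 · (1/9)^{8} = 1/9 ≈ 0.1111.


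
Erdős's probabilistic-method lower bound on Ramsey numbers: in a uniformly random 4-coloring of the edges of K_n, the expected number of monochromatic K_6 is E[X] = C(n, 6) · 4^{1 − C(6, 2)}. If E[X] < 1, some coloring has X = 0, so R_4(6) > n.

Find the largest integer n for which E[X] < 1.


We need C(n, 6) · 4^{1 − 15} < 1, i.e. C(n, 6) < 4^{15 − 1} = 268435456.
Check values of n near the boundary:
  n = 76: C(76, 6) = 218618940; 218618940 < 268435456? YES
  n = 77: C(77, 6) = 237093780; 237093780 < 268435456? YES
  n = 78: C(78, 6) = 256851595; 256851595 < 268435456? YES
  n = 79: C(79, 6) = 277962685; 277962685 < 268435456? NO
  n = 80: C(80, 6) = 300500200; 300500200 < 268435456? NO
The largest n with C(n, 6) < 268435456 is n = 78 (where E[X] = 256851595/268435456 ≈ 0.9568468). Hence R_4(6) > 78, i.e. R_4(6) ≥ 79.

Largest n = 78; hence R_4(6) > 78.


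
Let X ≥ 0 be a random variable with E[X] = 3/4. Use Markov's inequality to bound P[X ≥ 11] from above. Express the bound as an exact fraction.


μ = E[X] = 3/4, a = 11.
Markov: P[X ≥ 11] ≤ μ/a = (3/4)/11 = 3/44.
Numerically: ≈ 0.068182.
(Since a = 11 > μ = 0.750000, the bound 3/44 is < 1 and informative.)

P[X ≥ 11] ≤ 3/44 ≈ 0.068182.


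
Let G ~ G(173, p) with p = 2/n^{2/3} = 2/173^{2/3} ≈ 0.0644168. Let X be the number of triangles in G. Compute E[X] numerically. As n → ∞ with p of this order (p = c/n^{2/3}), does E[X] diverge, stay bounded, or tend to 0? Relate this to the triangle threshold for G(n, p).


Number of potential triangles: C(173, 3) = 848046.
Each occurs with probability p³ ≈ (0.0644168)³ ≈ 2.67299275e-04.
By linearity: E[X] = C(173, 3)·p³ ≈ 848046 · 2.67299275e-04 ≈ 226.682081.
Since α = 2/3 < 1, p = c/n^{2/3} ≫ 1/n is above the triangle threshold p ~ 1/n. Asymptotically E[X] ~ (c³/6)·n^{3(1−α)} = (2³/6)·n^{1} → ∞; triangles are abundant w.h.p.

E[X] ≈ 226.682081; in regime p = Θ(1/n^{2/3}) E[X] diverges (above the triangle threshold p ~ 1/n).


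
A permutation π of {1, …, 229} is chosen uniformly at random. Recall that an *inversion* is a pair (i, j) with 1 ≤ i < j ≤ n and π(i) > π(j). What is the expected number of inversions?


Write X = Σ X_I over the C(229, 2) = 26106 pairs i < j, with X_I the indicator of one inversion.
There are 26106 indicators.
For each fixed pair i < j, the values π(i) and π(j) are two distinct elements of {1, …, 229} in uniformly random order; by symmetry P[π(i) > π(j)] = 1/2.
By linearity: E[X] = 26106 · (1/2) = C(229, 2) · (1/2) = 26106/2 = 13053 ≈ 13053.000.

E[X] = 13053 = 13053.000.


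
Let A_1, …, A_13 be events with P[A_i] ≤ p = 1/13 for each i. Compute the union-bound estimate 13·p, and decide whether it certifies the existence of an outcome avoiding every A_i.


Union bound: P[∪_{i=1}^{13} A_i] ≤ Σ_i P[A_i] ≤ 13·p = 13·(1/13) = 1.
Numerically: 1 ≈ 1.0000000.
Is 1 < 1? NO.
Since the bound 1 is ≥ 1, the union bound is uninformative here; it does NOT by itself certify existence.

13·p = 1 ≈ 1.0000000; existence NOT certified by the union bound.


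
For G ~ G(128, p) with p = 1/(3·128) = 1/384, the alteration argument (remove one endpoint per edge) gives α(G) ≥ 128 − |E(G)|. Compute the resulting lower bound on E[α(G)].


E[|E(G)|] = C(128, 2)·p = 8128 · (1/384) = 127/6.
E[α(G)] ≥ n − E[|E(G)|] = 128 − 127/6 = 641/6.
Numerically: ≈ 106.833.
(This is only a lower bound; the true E[α(G)] may be larger.)

E[α(G)] ≥ 641/6 ≈ 106.833.


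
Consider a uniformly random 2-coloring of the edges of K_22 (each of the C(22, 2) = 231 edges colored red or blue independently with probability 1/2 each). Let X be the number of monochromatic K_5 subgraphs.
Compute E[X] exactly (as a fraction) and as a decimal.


Let X = Σ_S X_S over the C(22, 5) = 26334 subsets S of size 5, where X_S = 1 if the K_5 on S is monochromatic.
For a fixed S, the K_5 on S has C(5, 2) = 10 edges. P[all 10 edges red] = (1/2)^10, and likewise for blue, so P[monochromatic] = 2·(1/2)^10 = 2^{1 − 10} = 1/512.
By linearity of expectation: E[X] = C(22, 5) · 2^{1 − 10} = 26334 · 1/512 = 13167/256.
Numerically: E[X] ≈ 51.43359.

E[X] = C(22,5)·2^(1−C(5,2)) = 13167/256 ≈ 51.43359.


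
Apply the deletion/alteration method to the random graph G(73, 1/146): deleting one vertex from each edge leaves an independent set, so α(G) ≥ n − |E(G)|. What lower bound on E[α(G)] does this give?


E[|E(G)|] = C(73, 2)·p = 2628 · (1/146) = 18.
E[α(G)] ≥ n − E[|E(G)|] = 73 − 18 = 55.
Numerically: ≈ 55.000000.
(This is only a lower bound; the true E[α(G)] may be larger.)

E[α(G)] ≥ 55 ≈ 55.000000.


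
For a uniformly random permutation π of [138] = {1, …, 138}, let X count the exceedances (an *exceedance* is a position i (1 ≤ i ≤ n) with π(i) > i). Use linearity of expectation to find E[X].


Write X = Σ_{i=1}^{138} X_i, where X_i = 1_{π(i) > i}.
For each fixed i, π(i) is uniform over {1, …, 138} (marginal of a uniform permutation), so P[π(i) > i] = (n − i)/n. Summing: Σ_{i=1}^{138} (n − i)/n = (0 + 1 + … + 137)/138 = 138(138 − 1)/(2·138) = (138 − 1)/2.
Hence E[X] = Σ_{i=1}^{138} (138 − i)/138 = 137/2 ≈ 68.500.

E[X] = 137/2 = 68.500.


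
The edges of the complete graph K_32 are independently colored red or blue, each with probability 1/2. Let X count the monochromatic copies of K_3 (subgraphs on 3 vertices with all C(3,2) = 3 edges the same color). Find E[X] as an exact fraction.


Let X = Σ_S X_S over the C(32, 3) = 4960 subsets S of size 3, where X_S = 1 if the K_3 on S is monochromatic.
For a fixed S, the K_3 on S has C(3, 2) = 3 edges. P[all 3 edges red] = (1/2)^3, and likewise for blue, so P[monochromatic] = 2·(1/2)^3 = 2^{1 − 3} = 1/4.
By linearity of expectation: E[X] = C(32, 3) · 2^{1 − 3} = 4960 · 1/4 = 1240.
Numerically: E[X] ≈ 1240.000.

E[X] = C(32,3)·2^(1−C(3,2)) = 1240 ≈ 1240.000.


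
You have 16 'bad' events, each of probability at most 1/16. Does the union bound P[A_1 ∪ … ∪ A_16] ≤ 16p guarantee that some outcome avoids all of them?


Union bound: P[∪_{i=1}^{16} A_i] ≤ Σ_i P[A_i] ≤ 16·p = 16·(1/16) = 1.
Numerically: 1 ≈ 1.000000.
Is 1 < 1? NO.
Since the bound 1 is ≥ 1, the union bound is uninformative here; it does NOT by itself certify existence.

16·p = 1 ≈ 1.000000; existence NOT certified by the union bound.


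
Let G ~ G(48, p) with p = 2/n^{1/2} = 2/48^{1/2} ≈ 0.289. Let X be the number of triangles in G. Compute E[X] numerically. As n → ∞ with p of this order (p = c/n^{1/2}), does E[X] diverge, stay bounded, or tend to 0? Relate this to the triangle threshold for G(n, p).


Number of potential triangles: C(48, 3) = 17296.
Each occurs with probability p³ ≈ (0.289)³ ≈ 2.40563e-02.
By linearity: E[X] = C(48, 3)·p³ ≈ 17296 · 2.40563e-02 ≈ 416.077.
Since α = 1/2 < 1, p = c/n^{1/2} ≫ 1/n is above the triangle threshold p ~ 1/n. Asymptotically E[X] ~ (c³/6)·n^{3(1−α)} = (2³/6)·n^{1.5} → ∞; triangles are abundant w.h.p.

E[X] ≈ 416.077; in regime p = Θ(1/n^{1/2}) E[X] diverges (above the triangle threshold p ~ 1/n).


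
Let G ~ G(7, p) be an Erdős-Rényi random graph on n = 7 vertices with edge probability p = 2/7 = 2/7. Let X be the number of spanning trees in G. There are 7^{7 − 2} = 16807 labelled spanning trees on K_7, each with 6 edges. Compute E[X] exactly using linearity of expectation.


K_7 has 7^{7 − 2} = 16807 labelled spanning trees.
For each such spanning tree H, let X_H = 1 if all 6 edges of H are present in G. Then P[X_H = 1] = p^{6} = (2/7)^{6} = 64/117649.
By linearity of expectation: E[X] = Σ_H E[X_H] = 16807 · p^{6} = 16807 · 64/117649 = 64/7.
Numerically: E[X] ≈ 9.14286.

E[X] = 16807 · (2/7)^{6} = 64/7 ≈ 9.14286.


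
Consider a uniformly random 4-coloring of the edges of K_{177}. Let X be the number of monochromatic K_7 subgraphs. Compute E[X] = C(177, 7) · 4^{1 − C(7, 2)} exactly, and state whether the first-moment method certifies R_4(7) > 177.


E[X] = C(177, 7) · 4^{1 − 21} = 957664425960 · 4^{−20} = 957664425960/1099511627776.
As a reduced fraction: E[X] = 119708053245/137438953472 ≈ 0.8709907.
Is E[X] < 1? YES.
Since E[X] < 1, there exists a 4-coloring of K_{177} with no monochromatic K_7; hence R_4(7) > 177.

E[X] = 119708053245/137438953472 ≈ 0.8709907; E[X] < 1, so R_4(7) > 177.


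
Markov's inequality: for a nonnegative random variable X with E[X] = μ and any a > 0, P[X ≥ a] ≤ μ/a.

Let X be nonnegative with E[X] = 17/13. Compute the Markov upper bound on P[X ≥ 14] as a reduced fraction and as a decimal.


μ = E[X] = 17/13, a = 14.
Markov: P[X ≥ 14] ≤ μ/a = (17/13)/14 = 17/182.
Numerically: ≈ 0.0934.
(Since a = 14 > μ = 1.3077, the bound 17/182 is < 1 and informative.)

P[X ≥ 14] ≤ 17/182 ≈ 0.0934.


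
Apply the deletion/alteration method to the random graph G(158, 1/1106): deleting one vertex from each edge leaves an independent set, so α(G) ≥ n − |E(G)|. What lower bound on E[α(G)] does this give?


E[|E(G)|] = C(158, 2)·p = 12403 · (1/1106) = 157/14.
E[α(G)] ≥ n − E[|E(G)|] = 158 − 157/14 = 2055/14.
Numerically: ≈ 146.7857.
(This is only a lower bound; the true E[α(G)] may be larger.)

E[α(G)] ≥ 2055/14 ≈ 146.7857.


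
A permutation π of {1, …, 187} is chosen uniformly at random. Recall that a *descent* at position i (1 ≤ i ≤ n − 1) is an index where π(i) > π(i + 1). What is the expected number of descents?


Write X = Σ X_I over i = 1, …, 186, with X_I the indicator of one descent.
There are 186 indicators.
For each fixed i, the pair (π(i), π(i+1)) is a uniformly random ordered pair of distinct values from {1, …, 187}; by symmetry P[π(i) > π(i+1)] = 1/2.
By linearity: E[X] = 186 · (1/2) = (187 − 1) · (1/2) = 93 ≈ 93.0000.

E[X] = 93 = 93.0000.
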